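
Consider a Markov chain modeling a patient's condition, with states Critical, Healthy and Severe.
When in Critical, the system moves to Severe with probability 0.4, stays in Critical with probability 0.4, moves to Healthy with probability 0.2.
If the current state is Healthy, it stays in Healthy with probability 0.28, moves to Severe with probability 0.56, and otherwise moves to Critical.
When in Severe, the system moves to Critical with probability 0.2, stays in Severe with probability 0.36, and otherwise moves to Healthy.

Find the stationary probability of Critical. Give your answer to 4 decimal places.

0.2334

Let the stationary distribution be π with π = πP and π_1 + π_2 + π_3 = 1.
π_1 = 0.4·π_1 + 0.16·π_2 + 0.2·π_3
π_2 = 0.2·π_1 + 0.28·π_2 + 0.44·π_3
Solving with the normalization constraint gives π = (0.2334, 0.3310, 0.4355).
So the stationary probability of Critical is 0.2334.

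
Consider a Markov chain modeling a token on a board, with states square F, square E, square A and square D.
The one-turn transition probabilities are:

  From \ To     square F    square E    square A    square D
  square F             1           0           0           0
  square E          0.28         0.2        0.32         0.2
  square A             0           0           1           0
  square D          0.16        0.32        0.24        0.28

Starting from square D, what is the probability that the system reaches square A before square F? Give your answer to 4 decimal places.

0.5750

Let h(s) be the probability of absorption at square A starting from transient state s. Then h(square A) = 1 and h(square F) = 0. By first-step analysis:
h(square E) = 0.28·0 + 0.2·h(square E) + 0.32·1 + 0.2·h(square D)
h(square D) = 0.16·0 + 0.32·h(square E) + 0.24·1 + 0.28·h(square D)
Solving: h(square E) = 0.5438, h(square D) = 0.5750.
Starting from square D, the probability is 0.5750.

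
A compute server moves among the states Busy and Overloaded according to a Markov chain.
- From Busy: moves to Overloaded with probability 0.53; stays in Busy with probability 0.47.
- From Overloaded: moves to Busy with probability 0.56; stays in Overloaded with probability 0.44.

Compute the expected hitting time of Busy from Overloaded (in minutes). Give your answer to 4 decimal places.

Let t(s) be the expected number of minutes to first reach Busy from state s, with t(Busy) = 0. Conditioning on the first minute:
t(Overloaded) = 1 + 0.44·t(Overloaded)
Solving: t(Overloaded) = 1.7857.
Expected minutes from Overloaded to Busy: 1.7857.

1.7857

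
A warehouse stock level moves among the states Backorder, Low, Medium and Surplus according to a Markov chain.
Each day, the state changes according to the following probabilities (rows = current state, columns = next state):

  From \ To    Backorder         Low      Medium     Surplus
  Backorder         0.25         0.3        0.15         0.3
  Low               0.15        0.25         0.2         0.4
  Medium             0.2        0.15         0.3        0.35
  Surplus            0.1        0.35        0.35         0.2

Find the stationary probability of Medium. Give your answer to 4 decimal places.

0.2645

Let the stationary distribution be π with π = πP and π_1 + π_2 + π_3 + π_4 = 1.
π_1 = 0.25·π_1 + 0.15·π_2 + 0.2·π_3 + 0.1·π_4
π_2 = 0.3·π_1 + 0.25·π_2 + 0.15·π_3 + 0.35·π_4
π_3 = 0.15·π_1 + 0.2·π_2 + 0.3·π_3 + 0.35·π_4
Solving with the normalization constraint gives π = (0.1642, 0.2626, 0.2645, 0.3086).
So the stationary probability of Medium is 0.2645.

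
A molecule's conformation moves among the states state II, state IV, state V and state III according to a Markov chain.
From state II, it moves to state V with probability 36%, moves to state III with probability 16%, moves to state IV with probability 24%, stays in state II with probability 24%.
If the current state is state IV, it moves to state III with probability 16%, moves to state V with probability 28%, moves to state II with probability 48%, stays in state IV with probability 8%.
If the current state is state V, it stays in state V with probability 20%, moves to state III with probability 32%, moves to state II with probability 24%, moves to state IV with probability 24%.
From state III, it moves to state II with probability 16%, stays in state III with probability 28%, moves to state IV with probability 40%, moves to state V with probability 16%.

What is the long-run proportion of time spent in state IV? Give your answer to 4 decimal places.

0.2384

Let the stationary distribution be π with π = πP and π_1 + π_2 + π_3 + π_4 = 1.
π_1 = 0.24·π_1 + 0.48·π_2 + 0.24·π_3 + 0.16·π_4
π_2 = 0.24·π_1 + 0.08·π_2 + 0.24·π_3 + 0.4·π_4
π_3 = 0.36·π_1 + 0.28·π_2 + 0.2·π_3 + 0.16·π_4
Solving with the normalization constraint gives π = (0.2790, 0.2384, 0.2546, 0.2281).
So the stationary probability of state IV is 0.2384.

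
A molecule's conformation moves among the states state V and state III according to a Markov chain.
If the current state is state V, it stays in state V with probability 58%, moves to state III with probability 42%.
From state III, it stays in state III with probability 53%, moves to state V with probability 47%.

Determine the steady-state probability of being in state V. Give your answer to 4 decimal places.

Let the stationary distribution be π with π = πP and π_1 + π_2 = 1.
π_1 = 0.58·π_1 + 0.47·π_2
Solving with the normalization constraint gives π = (0.5281, 0.4719).
So the stationary probability of state V is 0.5281.

0.5281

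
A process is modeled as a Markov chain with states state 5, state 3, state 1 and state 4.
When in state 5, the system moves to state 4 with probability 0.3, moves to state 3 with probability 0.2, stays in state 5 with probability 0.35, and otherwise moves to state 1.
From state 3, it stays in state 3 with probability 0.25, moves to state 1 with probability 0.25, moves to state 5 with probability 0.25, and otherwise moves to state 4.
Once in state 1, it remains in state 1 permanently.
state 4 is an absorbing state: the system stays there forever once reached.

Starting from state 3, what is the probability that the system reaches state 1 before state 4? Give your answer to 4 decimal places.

Let h(s) be the probability of absorption at state 1 starting from transient state s. Then h(state 1) = 1 and h(state 4) = 0. By first-step analysis:
h(state 5) = 0.35·h(state 5) + 0.2·h(state 3) + 0.15·1 + 0.3·0
h(state 3) = 0.25·h(state 5) + 0.25·h(state 3) + 0.25·1 + 0.25·0
Solving: h(state 5) = 0.3714, h(state 3) = 0.4571.
Starting from state 3, the probability is 0.4571.

0.4571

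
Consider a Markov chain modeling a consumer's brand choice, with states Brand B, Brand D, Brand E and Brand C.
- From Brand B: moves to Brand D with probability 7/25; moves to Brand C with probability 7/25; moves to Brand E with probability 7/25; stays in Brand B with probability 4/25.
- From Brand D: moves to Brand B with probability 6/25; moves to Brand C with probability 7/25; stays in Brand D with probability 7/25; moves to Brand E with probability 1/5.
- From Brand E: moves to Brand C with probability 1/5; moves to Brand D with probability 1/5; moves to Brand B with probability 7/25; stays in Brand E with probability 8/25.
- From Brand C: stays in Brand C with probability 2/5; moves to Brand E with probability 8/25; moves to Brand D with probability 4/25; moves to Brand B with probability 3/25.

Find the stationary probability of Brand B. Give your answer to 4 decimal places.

0.2003

Let the stationary distribution be π with π = πP and π_1 + π_2 + π_3 + π_4 = 1.
π_1 = 0.16·π_1 + 0.24·π_2 + 0.28·π_3 + 0.12·π_4
π_2 = 0.28·π_1 + 0.28·π_2 + 0.2·π_3 + 0.16·π_4
π_3 = 0.28·π_1 + 0.2·π_2 + 0.32·π_3 + 0.32·π_4
Solving with the normalization constraint gives π = (0.2003, 0.2221, 0.2853, 0.2922).
So the stationary probability of Brand B is 0.2003.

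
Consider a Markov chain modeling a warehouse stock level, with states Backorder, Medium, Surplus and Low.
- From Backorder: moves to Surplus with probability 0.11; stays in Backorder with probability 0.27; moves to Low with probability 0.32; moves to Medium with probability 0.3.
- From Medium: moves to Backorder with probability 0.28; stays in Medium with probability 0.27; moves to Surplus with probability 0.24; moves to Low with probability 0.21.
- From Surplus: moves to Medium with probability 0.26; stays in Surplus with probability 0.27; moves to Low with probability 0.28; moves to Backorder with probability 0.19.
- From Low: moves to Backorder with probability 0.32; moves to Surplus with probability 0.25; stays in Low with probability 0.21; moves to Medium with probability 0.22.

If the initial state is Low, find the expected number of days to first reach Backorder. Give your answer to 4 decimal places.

3.6040

Let t(s) be the expected number of days to first reach Backorder from state s, with t(Backorder) = 0. Conditioning on the first day:
t(Medium) = 1 + 0.27·t(Medium) + 0.24·t(Surplus) + 0.21·t(Low)
t(Surplus) = 1 + 0.26·t(Medium) + 0.27·t(Surplus) + 0.28·t(Low)
t(Low) = 1 + 0.22·t(Medium) + 0.25·t(Surplus) + 0.21·t(Low)
Solving: t(Medium) = 3.7507, t(Surplus) = 4.0881, t(Low) = 3.6040.
Expected days from Low to Backorder: 3.6040.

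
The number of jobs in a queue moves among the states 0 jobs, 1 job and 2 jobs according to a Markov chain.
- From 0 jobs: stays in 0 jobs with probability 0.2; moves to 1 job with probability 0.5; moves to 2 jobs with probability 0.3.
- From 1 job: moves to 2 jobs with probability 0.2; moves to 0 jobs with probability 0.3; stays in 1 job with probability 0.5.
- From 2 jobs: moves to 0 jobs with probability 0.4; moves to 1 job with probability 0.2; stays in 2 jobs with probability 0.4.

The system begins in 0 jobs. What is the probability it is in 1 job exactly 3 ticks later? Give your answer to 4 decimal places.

Propagate the distribution vector 3 ticks from 0 jobs.
After 0 ticks: (1.0000, 0.0000, 0.0000)
After 1 tick: (0.2000, 0.5000, 0.3000)
After 2 ticks: (0.3100, 0.4100, 0.2800)
After 3 ticks: (0.2970, 0.4160, 0.2870)
P(in 1 job after 3 ticks) = 0.4160

0.4160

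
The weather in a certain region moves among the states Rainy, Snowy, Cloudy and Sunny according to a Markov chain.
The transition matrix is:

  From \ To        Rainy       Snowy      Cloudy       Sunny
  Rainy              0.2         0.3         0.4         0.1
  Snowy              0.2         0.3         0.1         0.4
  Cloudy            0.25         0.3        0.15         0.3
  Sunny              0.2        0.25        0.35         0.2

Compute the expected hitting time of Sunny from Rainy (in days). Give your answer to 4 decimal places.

Let t(s) be the expected number of days to first reach Sunny from state s, with t(Sunny) = 0. Conditioning on the first day:
t(Rainy) = 1 + 0.2·t(Rainy) + 0.3·t(Snowy) + 0.4·t(Cloudy)
t(Snowy) = 1 + 0.2·t(Rainy) + 0.3·t(Snowy) + 0.1·t(Cloudy)
t(Cloudy) = 1 + 0.25·t(Rainy) + 0.3·t(Snowy) + 0.15·t(Cloudy)
Solving: t(Rainy) = 4.1736, t(Snowy) = 3.1219, t(Cloudy) = 3.5058.
Expected days from Rainy to Sunny: 4.1736.

4.1736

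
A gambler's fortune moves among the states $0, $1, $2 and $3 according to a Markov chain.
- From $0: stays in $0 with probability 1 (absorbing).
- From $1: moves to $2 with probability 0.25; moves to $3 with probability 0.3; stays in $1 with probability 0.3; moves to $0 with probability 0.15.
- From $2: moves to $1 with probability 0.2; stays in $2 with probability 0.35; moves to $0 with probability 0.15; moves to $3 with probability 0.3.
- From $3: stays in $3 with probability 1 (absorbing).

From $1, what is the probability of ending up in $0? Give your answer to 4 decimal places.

Let h(s) be the probability of absorption at $0 starting from transient state s. Then h($0) = 1 and h($3) = 0. By first-step analysis:
h($1) = 0.15·1 + 0.3·h($1) + 0.25·h($2) + 0.3·0
h($2) = 0.15·1 + 0.2·h($1) + 0.35·h($2) + 0.3·0
Solving: h($1) = 0.3333, h($2) = 0.3333.
Starting from $1, the probability is 0.3333.

0.3333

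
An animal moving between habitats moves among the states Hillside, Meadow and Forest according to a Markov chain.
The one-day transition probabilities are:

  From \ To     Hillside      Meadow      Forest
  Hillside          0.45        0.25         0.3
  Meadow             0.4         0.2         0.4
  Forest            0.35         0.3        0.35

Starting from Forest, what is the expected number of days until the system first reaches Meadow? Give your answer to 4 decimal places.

Let t(s) be the expected number of days to first reach Meadow from state s, with t(Meadow) = 0. Conditioning on the first day:
t(Hillside) = 1 + 0.45·t(Hillside) + 0.3·t(Forest)
t(Forest) = 1 + 0.35·t(Hillside) + 0.35·t(Forest)
Solving: t(Hillside) = 3.7624, t(Forest) = 3.5644.
Expected days from Forest to Meadow: 3.5644.

3.5644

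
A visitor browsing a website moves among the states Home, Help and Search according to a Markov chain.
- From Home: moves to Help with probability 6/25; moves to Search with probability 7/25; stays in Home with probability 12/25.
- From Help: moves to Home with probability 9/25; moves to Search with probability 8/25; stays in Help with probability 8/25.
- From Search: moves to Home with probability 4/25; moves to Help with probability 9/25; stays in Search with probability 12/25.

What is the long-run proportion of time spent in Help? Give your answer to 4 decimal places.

Let the stationary distribution be π with π = πP and π_1 + π_2 + π_3 = 1.
π_1 = 0.48·π_1 + 0.36·π_2 + 0.16·π_3
π_2 = 0.24·π_1 + 0.32·π_2 + 0.36·π_3
Solving with the normalization constraint gives π = (0.3260, 0.3085, 0.3654).
So the stationary probability of Help is 0.3085.

0.3085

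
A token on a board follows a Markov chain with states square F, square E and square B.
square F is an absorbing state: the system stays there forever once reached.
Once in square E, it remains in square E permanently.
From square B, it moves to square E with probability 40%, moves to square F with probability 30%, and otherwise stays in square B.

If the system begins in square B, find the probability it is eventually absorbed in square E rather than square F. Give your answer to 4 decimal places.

0.5714

Let h(s) be the probability of absorption at square E starting from transient state s. Then h(square E) = 1 and h(square F) = 0. By first-step analysis:
h(square B) = 0.3·0 + 0.4·1 + 0.3·h(square B)
Solving: h(square B) = 0.5714.
Starting from square B, the probability is 0.5714.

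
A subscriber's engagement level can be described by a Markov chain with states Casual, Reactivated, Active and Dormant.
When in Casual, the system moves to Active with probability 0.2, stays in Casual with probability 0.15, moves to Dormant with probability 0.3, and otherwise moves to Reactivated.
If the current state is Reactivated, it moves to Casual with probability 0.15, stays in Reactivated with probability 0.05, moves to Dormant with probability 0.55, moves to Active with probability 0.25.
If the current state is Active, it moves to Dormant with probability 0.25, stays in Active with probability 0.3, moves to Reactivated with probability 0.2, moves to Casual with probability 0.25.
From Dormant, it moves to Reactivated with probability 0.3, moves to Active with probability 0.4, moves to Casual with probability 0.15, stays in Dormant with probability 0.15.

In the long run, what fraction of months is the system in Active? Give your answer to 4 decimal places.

Let the stationary distribution be π with π = πP and π_1 + π_2 + π_3 + π_4 = 1.
π_1 = 0.15·π_1 + 0.15·π_2 + 0.25·π_3 + 0.15·π_4
π_2 = 0.35·π_1 + 0.05·π_2 + 0.2·π_3 + 0.3·π_4
π_3 = 0.2·π_1 + 0.25·π_2 + 0.3·π_3 + 0.4·π_4
Solving with the normalization constraint gives π = (0.1800, 0.2232, 0.3005, 0.2963).
So the stationary probability of Active is 0.3005.

0.3005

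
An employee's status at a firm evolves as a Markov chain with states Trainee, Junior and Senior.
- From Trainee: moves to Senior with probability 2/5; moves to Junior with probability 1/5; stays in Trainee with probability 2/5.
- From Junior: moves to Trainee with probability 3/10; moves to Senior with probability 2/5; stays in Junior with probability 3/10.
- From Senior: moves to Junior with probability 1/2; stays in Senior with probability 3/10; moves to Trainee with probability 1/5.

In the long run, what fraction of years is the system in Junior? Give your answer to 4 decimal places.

0.3434

Let the stationary distribution be π with π = πP and π_1 + π_2 + π_3 = 1.
π_1 = 0.4·π_1 + 0.3·π_2 + 0.2·π_3
π_2 = 0.2·π_1 + 0.3·π_2 + 0.5·π_3
Solving with the normalization constraint gives π = (0.2929, 0.3434, 0.3636).
So the stationary probability of Junior is 0.3434.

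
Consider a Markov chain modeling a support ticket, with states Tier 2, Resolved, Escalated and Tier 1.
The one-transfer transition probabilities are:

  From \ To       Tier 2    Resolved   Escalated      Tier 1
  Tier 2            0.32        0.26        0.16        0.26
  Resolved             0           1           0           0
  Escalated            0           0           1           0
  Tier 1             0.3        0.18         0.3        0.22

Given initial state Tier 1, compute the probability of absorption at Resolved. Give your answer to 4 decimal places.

Let h(s) be the probability of absorption at Resolved starting from transient state s. Then h(Resolved) = 1 and h(Escalated) = 0. By first-step analysis:
h(Tier 2) = 0.32·h(Tier 2) + 0.26·1 + 0.16·0 + 0.26·h(Tier 1)
h(Tier 1) = 0.3·h(Tier 2) + 0.18·1 + 0.3·0 + 0.22·h(Tier 1)
Solving: h(Tier 2) = 0.5517, h(Tier 1) = 0.4430.
Starting from Tier 1, the probability is 0.4430.

0.4430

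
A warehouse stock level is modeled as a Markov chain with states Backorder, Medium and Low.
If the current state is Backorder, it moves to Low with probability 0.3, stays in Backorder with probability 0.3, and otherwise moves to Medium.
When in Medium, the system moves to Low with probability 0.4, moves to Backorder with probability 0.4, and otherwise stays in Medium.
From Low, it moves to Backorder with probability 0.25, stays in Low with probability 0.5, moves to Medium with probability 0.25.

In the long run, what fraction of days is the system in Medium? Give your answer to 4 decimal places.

0.2821

Let the stationary distribution be π with π = πP and π_1 + π_2 + π_3 = 1.
π_1 = 0.3·π_1 + 0.4·π_2 + 0.25·π_3
π_2 = 0.4·π_1 + 0.2·π_2 + 0.25·π_3
Solving with the normalization constraint gives π = (0.3077, 0.2821, 0.4103).
So the stationary probability of Medium is 0.2821.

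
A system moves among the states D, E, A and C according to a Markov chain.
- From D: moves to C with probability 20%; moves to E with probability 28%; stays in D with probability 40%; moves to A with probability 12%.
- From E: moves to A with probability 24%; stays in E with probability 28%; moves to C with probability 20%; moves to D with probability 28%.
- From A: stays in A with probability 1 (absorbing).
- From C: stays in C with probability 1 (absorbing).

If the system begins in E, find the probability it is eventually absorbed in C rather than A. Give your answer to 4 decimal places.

Let h(s) be the probability of absorption at C starting from transient state s. Then h(C) = 1 and h(A) = 0. By first-step analysis:
h(D) = 0.4·h(D) + 0.28·h(E) + 0.12·0 + 0.2·1
h(E) = 0.28·h(D) + 0.28·h(E) + 0.24·0 + 0.2·1
Solving: h(D) = 0.5656, h(E) = 0.4977.
Starting from E, the probability is 0.4977.

0.4977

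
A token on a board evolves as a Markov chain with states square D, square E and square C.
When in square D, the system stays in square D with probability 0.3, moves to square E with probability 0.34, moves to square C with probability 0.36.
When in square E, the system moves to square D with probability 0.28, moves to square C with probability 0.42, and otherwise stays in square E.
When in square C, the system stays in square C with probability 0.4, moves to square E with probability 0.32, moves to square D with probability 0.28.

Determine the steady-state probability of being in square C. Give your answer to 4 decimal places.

0.3950

Let the stationary distribution be π with π = πP and π_1 + π_2 + π_3 = 1.
π_1 = 0.3·π_1 + 0.28·π_2 + 0.28·π_3
π_2 = 0.34·π_1 + 0.3·π_2 + 0.32·π_3
Solving with the normalization constraint gives π = (0.2857, 0.3193, 0.3950).
So the stationary probability of square C is 0.3950.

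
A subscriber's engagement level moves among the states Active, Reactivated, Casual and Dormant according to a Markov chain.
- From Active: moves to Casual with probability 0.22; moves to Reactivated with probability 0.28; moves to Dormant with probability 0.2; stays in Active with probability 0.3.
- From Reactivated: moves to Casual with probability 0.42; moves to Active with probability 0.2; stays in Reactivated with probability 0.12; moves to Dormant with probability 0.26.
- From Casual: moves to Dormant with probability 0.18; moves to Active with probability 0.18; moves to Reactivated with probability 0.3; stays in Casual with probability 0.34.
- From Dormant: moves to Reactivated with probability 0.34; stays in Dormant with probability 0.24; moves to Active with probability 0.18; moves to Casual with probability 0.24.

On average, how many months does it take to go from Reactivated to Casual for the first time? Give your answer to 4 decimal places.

3.0026

Let t(s) be the expected number of months to first reach Casual from state s, with t(Casual) = 0. Conditioning on the first month:
t(Active) = 1 + 0.3·t(Active) + 0.28·t(Reactivated) + 0.2·t(Dormant)
t(Reactivated) = 1 + 0.2·t(Active) + 0.12·t(Reactivated) + 0.26·t(Dormant)
t(Dormant) = 1 + 0.18·t(Active) + 0.34·t(Reactivated) + 0.24·t(Dormant)
Solving: t(Active) = 3.6353, t(Reactivated) = 3.0026, t(Dormant) = 3.5201.
Expected months from Reactivated to Casual: 3.0026.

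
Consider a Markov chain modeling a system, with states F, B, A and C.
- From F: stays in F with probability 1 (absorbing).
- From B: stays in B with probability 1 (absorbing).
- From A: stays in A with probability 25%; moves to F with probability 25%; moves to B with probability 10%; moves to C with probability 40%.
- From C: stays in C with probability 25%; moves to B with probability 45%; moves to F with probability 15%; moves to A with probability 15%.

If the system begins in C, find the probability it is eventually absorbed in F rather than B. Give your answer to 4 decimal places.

Let h(s) be the probability of absorption at F starting from transient state s. Then h(F) = 1 and h(B) = 0. By first-step analysis:
h(A) = 0.25·1 + 0.1·0 + 0.25·h(A) + 0.4·h(C)
h(C) = 0.15·1 + 0.45·0 + 0.15·h(A) + 0.25·h(C)
Solving: h(A) = 0.4925, h(C) = 0.2985.
Starting from C, the probability is 0.2985.

0.2985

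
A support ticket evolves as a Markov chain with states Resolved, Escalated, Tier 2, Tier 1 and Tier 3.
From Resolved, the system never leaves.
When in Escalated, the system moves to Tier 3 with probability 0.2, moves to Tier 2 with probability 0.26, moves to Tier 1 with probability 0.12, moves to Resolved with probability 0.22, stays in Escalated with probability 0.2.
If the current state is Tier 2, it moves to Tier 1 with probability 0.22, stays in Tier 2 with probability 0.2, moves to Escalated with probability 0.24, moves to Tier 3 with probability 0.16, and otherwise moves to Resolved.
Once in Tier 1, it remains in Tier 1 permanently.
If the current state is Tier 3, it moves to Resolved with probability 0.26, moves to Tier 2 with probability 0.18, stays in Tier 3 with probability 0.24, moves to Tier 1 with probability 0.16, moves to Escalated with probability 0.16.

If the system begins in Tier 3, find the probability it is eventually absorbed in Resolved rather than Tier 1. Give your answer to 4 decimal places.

0.5899

Let h(s) be the probability of absorption at Resolved starting from transient state s. Then h(Resolved) = 1 and h(Tier 1) = 0. By first-step analysis:
h(Escalated) = 0.22·1 + 0.2·h(Escalated) + 0.26·h(Tier 2) + 0.12·0 + 0.2·h(Tier 3)
h(Tier 2) = 0.18·1 + 0.24·h(Escalated) + 0.2·h(Tier 2) + 0.22·0 + 0.16·h(Tier 3)
h(Tier 3) = 0.26·1 + 0.16·h(Escalated) + 0.18·h(Tier 2) + 0.16·0 + 0.24·h(Tier 3)
Solving: h(Escalated) = 0.5916, h(Tier 2) = 0.5205, h(Tier 3) = 0.5899.
Starting from Tier 3, the probability is 0.5899.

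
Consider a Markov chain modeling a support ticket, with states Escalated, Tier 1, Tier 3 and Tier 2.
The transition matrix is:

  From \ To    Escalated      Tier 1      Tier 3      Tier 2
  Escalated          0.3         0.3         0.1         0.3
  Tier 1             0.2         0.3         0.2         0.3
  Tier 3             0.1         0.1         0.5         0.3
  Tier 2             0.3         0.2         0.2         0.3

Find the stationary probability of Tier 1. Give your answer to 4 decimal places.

0.2194

Let the stationary distribution be π with π = πP and π_1 + π_2 + π_3 + π_4 = 1.
π_1 = 0.3·π_1 + 0.2·π_2 + 0.1·π_3 + 0.3·π_4
π_2 = 0.3·π_1 + 0.3·π_2 + 0.1·π_3 + 0.2·π_4
π_3 = 0.1·π_1 + 0.2·π_2 + 0.5·π_3 + 0.2·π_4
Solving with the normalization constraint gives π = (0.2274, 0.2194, 0.2532, 0.3000).
So the stationary probability of Tier 1 is 0.2194.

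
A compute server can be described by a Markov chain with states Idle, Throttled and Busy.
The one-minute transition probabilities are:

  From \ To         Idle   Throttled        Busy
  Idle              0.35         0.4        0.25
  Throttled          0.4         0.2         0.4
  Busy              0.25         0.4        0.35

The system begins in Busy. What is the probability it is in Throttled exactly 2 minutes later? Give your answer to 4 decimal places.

0.3200

Sum over the intermediate state after 1 minute:
P = P(Busy→Idle)·P(Idle→Throttled) + P(Busy→Throttled)·P(Throttled→Throttled) + P(Busy→Busy)·P(Busy→Throttled)
  = 0.25×0.4 + 0.4×0.2 + 0.35×0.4
  = 0.1000 + 0.0800 + 0.1400 = 0.3200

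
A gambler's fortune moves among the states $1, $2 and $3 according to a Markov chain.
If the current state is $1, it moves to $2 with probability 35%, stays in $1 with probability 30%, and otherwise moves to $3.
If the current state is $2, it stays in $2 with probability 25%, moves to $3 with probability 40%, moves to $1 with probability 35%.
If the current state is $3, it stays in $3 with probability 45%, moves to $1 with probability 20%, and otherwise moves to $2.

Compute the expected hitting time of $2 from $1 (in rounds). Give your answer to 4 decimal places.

Let t(s) be the expected number of rounds to first reach $2 from state s, with t($2) = 0. Conditioning on the first round:
t($1) = 1 + 0.3·t($1) + 0.35·t($3)
t($3) = 1 + 0.2·t($1) + 0.45·t($3)
Solving: t($1) = 2.8571, t($3) = 2.8571.
Expected rounds from $1 to $2: 2.8571.

2.8571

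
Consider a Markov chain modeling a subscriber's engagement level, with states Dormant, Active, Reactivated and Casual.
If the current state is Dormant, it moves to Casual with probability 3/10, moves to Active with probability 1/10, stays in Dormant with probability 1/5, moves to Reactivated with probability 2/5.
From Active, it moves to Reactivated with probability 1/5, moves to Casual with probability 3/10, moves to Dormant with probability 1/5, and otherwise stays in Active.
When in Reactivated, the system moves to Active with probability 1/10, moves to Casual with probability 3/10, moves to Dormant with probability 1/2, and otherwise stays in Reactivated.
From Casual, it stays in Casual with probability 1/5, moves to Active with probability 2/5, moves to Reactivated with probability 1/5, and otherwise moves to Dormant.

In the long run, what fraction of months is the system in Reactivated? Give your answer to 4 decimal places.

0.2308

Let the stationary distribution be π with π = πP and π_1 + π_2 + π_3 + π_4 = 1.
π_1 = 0.2·π_1 + 0.2·π_2 + 0.5·π_3 + 0.2·π_4
π_2 = 0.1·π_1 + 0.3·π_2 + 0.1·π_3 + 0.4·π_4
π_3 = 0.4·π_1 + 0.2·π_2 + 0.1·π_3 + 0.2·π_4
Solving with the normalization constraint gives π = (0.2692, 0.2273, 0.2308, 0.2727).
So the stationary probability of Reactivated is 0.2308.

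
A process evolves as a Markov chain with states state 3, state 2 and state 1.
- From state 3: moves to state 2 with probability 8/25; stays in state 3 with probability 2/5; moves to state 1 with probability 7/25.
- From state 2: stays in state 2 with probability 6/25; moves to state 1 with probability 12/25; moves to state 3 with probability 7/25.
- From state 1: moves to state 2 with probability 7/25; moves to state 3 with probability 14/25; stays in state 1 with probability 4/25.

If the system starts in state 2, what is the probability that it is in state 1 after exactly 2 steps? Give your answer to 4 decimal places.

Sum over the intermediate state after 1 step:
P = P(state 2→state 3)·P(state 3→state 1) + P(state 2→state 2)·P(state 2→state 1) + P(state 2→state 1)·P(state 1→state 1)
  = 0.28×0.28 + 0.24×0.48 + 0.48×0.16
  = 0.0784 + 0.1152 + 0.0768 = 0.2704

0.2704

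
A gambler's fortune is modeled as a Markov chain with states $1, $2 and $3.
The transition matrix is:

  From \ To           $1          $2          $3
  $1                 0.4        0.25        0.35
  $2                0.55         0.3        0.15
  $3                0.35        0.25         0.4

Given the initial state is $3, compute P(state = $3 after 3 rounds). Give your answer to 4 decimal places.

0.3135

Propagate the distribution vector 3 rounds from $3.
After 0 rounds: (0.0000, 0.0000, 1.0000)
After 1 round: (0.3500, 0.2500, 0.4000)
After 2 rounds: (0.4175, 0.2625, 0.3200)
After 3 rounds: (0.4234, 0.2631, 0.3135)
P(in $3 after 3 rounds) = 0.3135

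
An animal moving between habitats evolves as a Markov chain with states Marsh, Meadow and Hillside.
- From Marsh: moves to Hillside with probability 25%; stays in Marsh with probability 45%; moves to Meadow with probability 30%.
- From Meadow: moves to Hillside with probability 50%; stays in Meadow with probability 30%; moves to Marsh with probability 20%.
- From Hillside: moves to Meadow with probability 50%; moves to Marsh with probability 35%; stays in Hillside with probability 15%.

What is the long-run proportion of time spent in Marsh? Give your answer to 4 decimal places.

Let the stationary distribution be π with π = πP and π_1 + π_2 + π_3 = 1.
π_1 = 0.45·π_1 + 0.2·π_2 + 0.35·π_3
π_2 = 0.3·π_1 + 0.3·π_2 + 0.5·π_3
Solving with the normalization constraint gives π = (0.3286, 0.3619, 0.3095).
So the stationary probability of Marsh is 0.3286.

0.3286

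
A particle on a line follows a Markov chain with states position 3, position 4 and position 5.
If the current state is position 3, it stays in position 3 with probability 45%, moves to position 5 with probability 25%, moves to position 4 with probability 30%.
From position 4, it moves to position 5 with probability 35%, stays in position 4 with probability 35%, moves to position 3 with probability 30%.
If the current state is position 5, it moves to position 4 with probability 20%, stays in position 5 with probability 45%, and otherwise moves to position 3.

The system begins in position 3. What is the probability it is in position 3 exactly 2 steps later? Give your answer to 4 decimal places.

0.3800

Sum over the intermediate state after 1 step:
P = P(position 3→position 3)·P(position 3→position 3) + P(position 3→position 4)·P(position 4→position 3) + P(position 3→position 5)·P(position 5→position 3)
  = 0.45×0.45 + 0.3×0.3 + 0.25×0.35
  = 0.2025 + 0.0900 + 0.0875 = 0.3800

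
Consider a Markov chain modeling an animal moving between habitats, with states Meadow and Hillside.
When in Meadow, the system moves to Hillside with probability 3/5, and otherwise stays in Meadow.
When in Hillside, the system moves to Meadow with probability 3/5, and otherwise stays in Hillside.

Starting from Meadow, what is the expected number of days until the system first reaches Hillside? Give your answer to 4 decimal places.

Let t(s) be the expected number of days to first reach Hillside from state s, with t(Hillside) = 0. Conditioning on the first day:
t(Meadow) = 1 + 0.4·t(Meadow)
Solving: t(Meadow) = 1.6667.
Expected days from Meadow to Hillside: 1.6667.

1.6667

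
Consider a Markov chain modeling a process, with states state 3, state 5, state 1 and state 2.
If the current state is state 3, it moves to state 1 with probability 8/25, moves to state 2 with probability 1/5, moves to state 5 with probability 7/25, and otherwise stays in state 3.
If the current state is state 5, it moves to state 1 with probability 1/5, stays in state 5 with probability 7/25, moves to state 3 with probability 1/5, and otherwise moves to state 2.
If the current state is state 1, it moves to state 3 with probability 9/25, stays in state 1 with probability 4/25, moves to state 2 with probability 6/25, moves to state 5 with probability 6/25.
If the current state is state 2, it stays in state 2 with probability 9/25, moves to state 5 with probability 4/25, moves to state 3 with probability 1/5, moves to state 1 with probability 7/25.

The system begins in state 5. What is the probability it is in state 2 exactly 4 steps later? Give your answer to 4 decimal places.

Propagate the distribution vector 4 steps from state 5.
After 0 steps: (0.0000, 1.0000, 0.0000, 0.0000)
After 1 step: (0.2000, 0.2800, 0.2000, 0.3200)
After 2 steps: (0.2320, 0.2336, 0.2416, 0.2928)
After 3 steps: (0.2387, 0.2352, 0.2416, 0.2845)
After 4 steps: (0.2387, 0.2362, 0.2417, 0.2834)
P(in state 2 after 4 steps) = 0.2834

0.2834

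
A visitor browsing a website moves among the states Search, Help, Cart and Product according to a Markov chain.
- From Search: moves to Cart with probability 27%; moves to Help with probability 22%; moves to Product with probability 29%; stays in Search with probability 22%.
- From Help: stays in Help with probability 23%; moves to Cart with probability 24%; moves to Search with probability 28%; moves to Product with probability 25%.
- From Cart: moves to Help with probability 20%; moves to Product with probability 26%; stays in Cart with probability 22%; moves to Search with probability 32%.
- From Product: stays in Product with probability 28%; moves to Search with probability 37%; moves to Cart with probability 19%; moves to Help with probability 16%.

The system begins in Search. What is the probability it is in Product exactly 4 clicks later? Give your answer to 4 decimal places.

Propagate the distribution vector 4 clicks from Search.
After 0 clicks: (1.0000, 0.0000, 0.0000, 0.0000)
After 1 click: (0.2200, 0.2200, 0.2700, 0.2900)
After 2 clicks: (0.3037, 0.1994, 0.2267, 0.2702)
After 3 clicks: (0.2952, 0.2012, 0.2311, 0.2725)
After 4 clicks: (0.2961, 0.2010, 0.2306, 0.2723)
P(in Product after 4 clicks) = 0.2723

0.2723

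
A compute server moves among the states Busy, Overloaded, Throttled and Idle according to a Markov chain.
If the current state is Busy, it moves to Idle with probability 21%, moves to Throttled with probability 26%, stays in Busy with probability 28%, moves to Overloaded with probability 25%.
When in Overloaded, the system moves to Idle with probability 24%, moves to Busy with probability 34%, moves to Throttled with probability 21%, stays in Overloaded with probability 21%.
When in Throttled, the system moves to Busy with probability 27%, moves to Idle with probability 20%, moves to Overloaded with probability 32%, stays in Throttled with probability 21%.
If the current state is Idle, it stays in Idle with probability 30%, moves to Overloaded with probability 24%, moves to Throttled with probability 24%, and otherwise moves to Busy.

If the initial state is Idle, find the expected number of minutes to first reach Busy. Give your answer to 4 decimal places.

3.8263

Let t(s) be the expected number of minutes to first reach Busy from state s, with t(Busy) = 0. Conditioning on the first minute:
t(Overloaded) = 1 + 0.21·t(Overloaded) + 0.21·t(Throttled) + 0.24·t(Idle)
t(Throttled) = 1 + 0.32·t(Overloaded) + 0.21·t(Throttled) + 0.2·t(Idle)
t(Idle) = 1 + 0.24·t(Overloaded) + 0.24·t(Throttled) + 0.3·t(Idle)
Solving: t(Overloaded) = 3.3869, t(Throttled) = 3.6064, t(Idle) = 3.8263.
Expected minutes from Idle to Busy: 3.8263.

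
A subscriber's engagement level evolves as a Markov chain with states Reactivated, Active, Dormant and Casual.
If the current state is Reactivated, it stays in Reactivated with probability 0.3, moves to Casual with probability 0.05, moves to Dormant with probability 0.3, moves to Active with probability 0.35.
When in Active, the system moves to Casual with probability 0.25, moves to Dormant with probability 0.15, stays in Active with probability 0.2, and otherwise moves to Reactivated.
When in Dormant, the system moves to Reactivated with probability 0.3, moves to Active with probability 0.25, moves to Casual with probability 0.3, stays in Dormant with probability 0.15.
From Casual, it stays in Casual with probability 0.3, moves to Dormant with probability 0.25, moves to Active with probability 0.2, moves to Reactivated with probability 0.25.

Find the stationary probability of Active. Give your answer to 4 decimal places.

0.2582

Let the stationary distribution be π with π = πP and π_1 + π_2 + π_3 + π_4 = 1.
π_1 = 0.3·π_1 + 0.4·π_2 + 0.3·π_3 + 0.25·π_4
π_2 = 0.35·π_1 + 0.2·π_2 + 0.25·π_3 + 0.2·π_4
π_3 = 0.3·π_1 + 0.15·π_2 + 0.15·π_3 + 0.25·π_4
Solving with the normalization constraint gives π = (0.3154, 0.2582, 0.2181, 0.2082).
So the stationary probability of Active is 0.2582.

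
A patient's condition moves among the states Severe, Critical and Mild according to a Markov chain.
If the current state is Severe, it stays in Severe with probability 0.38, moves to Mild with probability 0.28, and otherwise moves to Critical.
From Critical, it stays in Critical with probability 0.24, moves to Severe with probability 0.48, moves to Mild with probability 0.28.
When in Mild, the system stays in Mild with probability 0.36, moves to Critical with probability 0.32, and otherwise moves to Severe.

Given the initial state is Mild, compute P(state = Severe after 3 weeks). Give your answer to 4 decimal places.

Propagate the distribution vector 3 weeks from Mild.
After 0 weeks: (0.0000, 0.0000, 1.0000)
After 1 week: (0.3200, 0.3200, 0.3600)
After 2 weeks: (0.3904, 0.3008, 0.3088)
After 3 weeks: (0.3916, 0.3037, 0.3047)
P(in Severe after 3 weeks) = 0.3916

0.3916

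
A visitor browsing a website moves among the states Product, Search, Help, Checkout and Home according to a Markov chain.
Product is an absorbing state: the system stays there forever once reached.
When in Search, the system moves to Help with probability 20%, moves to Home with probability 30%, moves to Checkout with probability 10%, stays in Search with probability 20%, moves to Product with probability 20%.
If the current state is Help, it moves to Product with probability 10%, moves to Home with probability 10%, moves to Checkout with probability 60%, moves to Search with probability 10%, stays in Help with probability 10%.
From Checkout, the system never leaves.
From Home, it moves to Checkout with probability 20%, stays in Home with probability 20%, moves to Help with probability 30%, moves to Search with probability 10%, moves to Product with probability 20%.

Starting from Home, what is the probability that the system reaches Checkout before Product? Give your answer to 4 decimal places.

Let h(s) be the probability of absorption at Checkout starting from transient state s. Then h(Checkout) = 1 and h(Product) = 0. By first-step analysis:
h(Search) = 0.2·0 + 0.2·h(Search) + 0.2·h(Help) + 0.1·1 + 0.3·h(Home)
h(Help) = 0.1·0 + 0.1·h(Search) + 0.1·h(Help) + 0.6·1 + 0.1·h(Home)
h(Home) = 0.2·0 + 0.1·h(Search) + 0.3·h(Help) + 0.2·1 + 0.2·h(Home)
Solving: h(Search) = 0.5562, h(Help) = 0.7972, h(Home) = 0.6185.
Starting from Home, the probability is 0.6185.

0.6185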